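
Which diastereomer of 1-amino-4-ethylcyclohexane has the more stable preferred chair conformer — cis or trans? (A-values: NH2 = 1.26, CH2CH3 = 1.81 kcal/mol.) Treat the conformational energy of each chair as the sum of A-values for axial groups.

trans

At 1,4 positions (parity opposite): cis → (a,e or e,a); trans → (e,e or a,a).
Best chair for cis: E = 1.26 kcal/mol; best chair for trans: E = 0.00 kcal/mol.
The trans isomer is lower by 1.26 kcal/mol.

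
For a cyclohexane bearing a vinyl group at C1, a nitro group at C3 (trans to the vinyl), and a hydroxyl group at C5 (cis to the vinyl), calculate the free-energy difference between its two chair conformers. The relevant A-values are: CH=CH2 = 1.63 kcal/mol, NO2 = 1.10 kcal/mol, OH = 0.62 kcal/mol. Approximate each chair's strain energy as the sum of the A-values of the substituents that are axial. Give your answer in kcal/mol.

1.15 kcal/mol

Chair I (vinyl axial, nitro equatorial, hydroxyl axial): E = 2.25 kcal/mol.
Chair II (vinyl equatorial, nitro axial, hydroxyl equatorial): E = 1.10 kcal/mol.
ΔE = 2.25 − 1.10 = 1.15 kcal/mol; chair II is more stable.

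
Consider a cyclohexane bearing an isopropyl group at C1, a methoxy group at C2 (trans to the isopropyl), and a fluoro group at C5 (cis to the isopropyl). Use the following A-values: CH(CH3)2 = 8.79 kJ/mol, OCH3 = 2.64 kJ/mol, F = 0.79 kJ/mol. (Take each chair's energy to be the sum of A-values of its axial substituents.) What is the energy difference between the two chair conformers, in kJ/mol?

Chair I (isopropyl axial, methoxy axial, fluoro axial): E = 12.22 kJ/mol.
Chair II (isopropyl equatorial, methoxy equatorial, fluoro equatorial): E = 0.00 kJ/mol.
ΔE = 12.22 − 0.00 = 12.22 kJ/mol; chair II is more stable.

12.22 kJ/mol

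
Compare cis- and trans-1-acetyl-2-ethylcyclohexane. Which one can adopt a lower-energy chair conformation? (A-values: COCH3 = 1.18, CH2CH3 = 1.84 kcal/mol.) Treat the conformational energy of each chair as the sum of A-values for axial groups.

At 1,2 positions (parity opposite): cis → (a,e or e,a); trans → (e,e or a,a).
Best chair for cis: E = 1.18 kcal/mol; best chair for trans: E = 0.00 kcal/mol.
The trans isomer is lower by 1.18 kcal/mol.

trans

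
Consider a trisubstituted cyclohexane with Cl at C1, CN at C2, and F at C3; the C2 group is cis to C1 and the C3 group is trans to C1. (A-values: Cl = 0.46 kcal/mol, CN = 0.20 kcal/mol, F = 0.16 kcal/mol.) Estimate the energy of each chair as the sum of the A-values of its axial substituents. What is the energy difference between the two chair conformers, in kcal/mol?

Chair I (chloro axial, cyano equatorial, fluoro equatorial): E = 0.46 kcal/mol.
Chair II (chloro equatorial, cyano axial, fluoro axial): E = 0.36 kcal/mol.
ΔE = 0.46 − 0.36 = 0.10 kcal/mol; chair II is more stable.

0.10 kcal/mol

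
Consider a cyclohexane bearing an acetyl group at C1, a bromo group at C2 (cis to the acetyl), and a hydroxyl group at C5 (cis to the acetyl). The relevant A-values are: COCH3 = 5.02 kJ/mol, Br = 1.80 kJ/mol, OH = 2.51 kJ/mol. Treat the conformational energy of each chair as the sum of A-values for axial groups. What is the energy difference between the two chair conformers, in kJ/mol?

5.73 kJ/mol

Chair I (acetyl axial, bromo equatorial, hydroxyl axial): E = 7.53 kJ/mol.
Chair II (acetyl equatorial, bromo axial, hydroxyl equatorial): E = 1.80 kJ/mol.
ΔE = 7.53 − 1.80 = 5.73 kJ/mol; chair II is more stable.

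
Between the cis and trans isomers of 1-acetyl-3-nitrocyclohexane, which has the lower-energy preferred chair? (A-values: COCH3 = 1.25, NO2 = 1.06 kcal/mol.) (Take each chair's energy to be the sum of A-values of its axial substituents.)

cis

At 1,3 positions (parity same): cis → (e,e or a,a); trans → (a,e or e,a).
Best chair for cis: E = 0.00 kcal/mol; best chair for trans: E = 1.06 kcal/mol.
The cis isomer is lower by 1.06 kcal/mol.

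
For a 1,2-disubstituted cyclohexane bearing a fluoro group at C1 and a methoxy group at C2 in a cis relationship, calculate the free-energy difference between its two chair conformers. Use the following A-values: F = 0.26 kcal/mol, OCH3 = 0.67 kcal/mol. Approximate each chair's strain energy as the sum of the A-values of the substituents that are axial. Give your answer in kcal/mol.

0.41 kcal/mol

C1 and C2 have opposite parity, so for the cis isomer the two substituents are one axial and one equatorial in each chair.
Chair I (fluoro axial, methoxy equatorial): E = 0.26 kcal/mol.
Chair II (fluoro equatorial, methoxy axial): E = 0.67 kcal/mol.
ΔE = 0.67 − 0.26 = 0.41 kcal/mol; chair I is more stable.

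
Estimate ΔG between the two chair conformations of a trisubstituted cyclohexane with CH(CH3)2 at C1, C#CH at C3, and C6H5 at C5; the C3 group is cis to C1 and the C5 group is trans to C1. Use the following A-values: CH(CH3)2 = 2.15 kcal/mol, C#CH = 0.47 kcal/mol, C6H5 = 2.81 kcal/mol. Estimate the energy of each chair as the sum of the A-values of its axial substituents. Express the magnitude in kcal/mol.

Chair I (isopropyl axial, ethynyl axial, phenyl equatorial): E = 2.62 kcal/mol.
Chair II (isopropyl equatorial, ethynyl equatorial, phenyl axial): E = 2.81 kcal/mol.
ΔE = 2.81 − 2.62 = 0.19 kcal/mol; chair I is more stable.

0.19 kcal/mol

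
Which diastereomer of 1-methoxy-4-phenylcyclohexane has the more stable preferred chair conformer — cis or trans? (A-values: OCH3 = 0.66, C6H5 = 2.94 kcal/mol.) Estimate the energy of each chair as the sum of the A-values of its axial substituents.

trans

At 1,4 positions (parity opposite): cis → (a,e or e,a); trans → (e,e or a,a).
Best chair for cis: E = 0.66 kcal/mol; best chair for trans: E = 0.00 kcal/mol.
The trans isomer is lower by 0.66 kcal/mol.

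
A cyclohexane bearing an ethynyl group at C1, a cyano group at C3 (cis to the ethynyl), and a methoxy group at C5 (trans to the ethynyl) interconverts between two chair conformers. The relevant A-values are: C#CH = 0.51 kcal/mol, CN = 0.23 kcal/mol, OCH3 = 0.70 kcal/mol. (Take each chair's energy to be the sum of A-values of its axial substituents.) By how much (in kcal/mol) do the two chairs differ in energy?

Chair I (ethynyl axial, cyano axial, methoxy equatorial): E = 0.74 kcal/mol.
Chair II (ethynyl equatorial, cyano equatorial, methoxy axial): E = 0.70 kcal/mol.
ΔE = 0.74 − 0.70 = 0.04 kcal/mol; chair II is more stable.

0.04 kcal/mol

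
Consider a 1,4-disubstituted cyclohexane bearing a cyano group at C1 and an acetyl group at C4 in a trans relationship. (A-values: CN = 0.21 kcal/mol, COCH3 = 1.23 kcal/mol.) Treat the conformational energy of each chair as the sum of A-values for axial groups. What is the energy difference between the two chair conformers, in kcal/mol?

C1 and C4 have opposite parity, so for the trans isomer the two substituents are e,e in one chair and a,a in the other.
Chair I (cyano axial, acetyl axial): E = 1.44 kcal/mol.
Chair II (cyano equatorial, acetyl equatorial): E = 0.00 kcal/mol.
ΔE = 1.44 − 0.00 = 1.44 kcal/mol; chair II is more stable.

1.44 kcal/mol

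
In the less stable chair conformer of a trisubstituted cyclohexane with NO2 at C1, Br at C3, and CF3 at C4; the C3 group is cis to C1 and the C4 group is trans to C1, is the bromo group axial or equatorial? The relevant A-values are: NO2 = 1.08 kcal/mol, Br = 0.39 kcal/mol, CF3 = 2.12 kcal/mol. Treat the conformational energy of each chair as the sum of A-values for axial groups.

Chair I (nitro axial, bromo axial, trifluoromethyl axial): E = 3.59 kcal/mol.
Chair II (nitro equatorial, bromo equatorial, trifluoromethyl equatorial): E = 0.00 kcal/mol.
Chair I is the less stable (higher-energy) conformer, and in that chair the bromo group is axial.

axial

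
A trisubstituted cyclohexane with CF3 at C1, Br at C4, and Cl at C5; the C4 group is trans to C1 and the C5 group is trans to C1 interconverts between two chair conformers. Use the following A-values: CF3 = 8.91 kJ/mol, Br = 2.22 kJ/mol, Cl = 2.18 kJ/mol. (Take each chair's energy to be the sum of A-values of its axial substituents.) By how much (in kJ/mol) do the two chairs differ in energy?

8.95 kJ/mol

Chair I (trifluoromethyl axial, bromo axial, chloro equatorial): E = 11.13 kJ/mol.
Chair II (trifluoromethyl equatorial, bromo equatorial, chloro axial): E = 2.18 kJ/mol.
ΔE = 11.13 − 2.18 = 8.95 kJ/mol; chair II is more stable.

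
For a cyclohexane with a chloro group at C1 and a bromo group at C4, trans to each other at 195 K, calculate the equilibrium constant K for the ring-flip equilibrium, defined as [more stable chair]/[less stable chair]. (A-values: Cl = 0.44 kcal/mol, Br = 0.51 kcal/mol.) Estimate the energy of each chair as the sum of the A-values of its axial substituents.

K ≈ 11.6

C1 and C4 have opposite parity, so for the trans isomer the two substituents are e,e in one chair and a,a in the other.
Chair I (chloro axial, bromo axial): E = 0.95 kcal/mol; chair II (chloro equatorial, bromo equatorial): E = 0.00 kcal/mol.
ΔG = 0.95 kcal/mol between the two chairs.
K = exp(ΔG/RT) with R = 1.987×10⁻³ kcal mol⁻¹ K⁻¹ and T = 195 K gives K ≈ 11.6.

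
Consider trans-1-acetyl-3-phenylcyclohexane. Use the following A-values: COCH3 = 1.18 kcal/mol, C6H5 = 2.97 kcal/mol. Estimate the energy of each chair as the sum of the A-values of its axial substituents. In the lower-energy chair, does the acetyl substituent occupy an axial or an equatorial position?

C1 and C3 have the same parity, so for the trans isomer the two substituents are one axial and one equatorial in each chair.
Chair I (acetyl axial, phenyl equatorial): E = 1.18 kcal/mol.
Chair II (acetyl equatorial, phenyl axial): E = 2.97 kcal/mol.
Chair I is the more stable (lower-energy) conformer, and in that chair the acetyl group is axial.

axial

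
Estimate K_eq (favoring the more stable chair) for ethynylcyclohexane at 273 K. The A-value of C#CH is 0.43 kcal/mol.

K ≈ 2.21

One chair has the ethynyl group axial (E = 0.43 kcal/mol) and the other has it equatorial (E = 0).
ΔG = 0.43 kcal/mol between the two chairs.
K = exp(ΔG/RT) with R = 1.987×10⁻³ kcal mol⁻¹ K⁻¹ and T = 273 K gives K ≈ 2.21.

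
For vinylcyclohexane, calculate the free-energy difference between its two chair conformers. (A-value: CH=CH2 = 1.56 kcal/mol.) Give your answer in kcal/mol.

1.56 kcal/mol

A monosubstituted cyclohexane has one chair with the vinyl group axial (E = A = 1.56 kcal/mol) and one with it equatorial (E = 0).
ΔE = 1.56 − 0 = 1.56 kcal/mol.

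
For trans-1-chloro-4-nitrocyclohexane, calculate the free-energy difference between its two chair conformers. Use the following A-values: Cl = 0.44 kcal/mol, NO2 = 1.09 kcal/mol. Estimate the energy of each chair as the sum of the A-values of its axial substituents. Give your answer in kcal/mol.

1.53 kcal/mol

C1 and C4 have opposite parity, so for the trans isomer the two substituents are e,e in one chair and a,a in the other.
Chair I (chloro axial, nitro axial): E = 1.53 kcal/mol.
Chair II (chloro equatorial, nitro equatorial): E = 0.00 kcal/mol.
ΔE = 1.53 − 0.00 = 1.53 kcal/mol; chair II is more stable.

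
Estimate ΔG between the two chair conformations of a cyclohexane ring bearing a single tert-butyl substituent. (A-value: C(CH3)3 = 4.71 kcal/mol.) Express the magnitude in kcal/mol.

4.71 kcal/mol

A monosubstituted cyclohexane has one chair with the tert-butyl group axial (E = A = 4.71 kcal/mol) and one with it equatorial (E = 0).
ΔE = 4.71 − 0 = 4.71 kcal/mol.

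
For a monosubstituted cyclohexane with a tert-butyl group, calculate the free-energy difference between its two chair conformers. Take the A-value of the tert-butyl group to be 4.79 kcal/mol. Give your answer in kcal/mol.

4.79 kcal/mol

A monosubstituted cyclohexane has one chair with the tert-butyl group axial (E = A = 4.79 kcal/mol) and one with it equatorial (E = 0).
ΔE = 4.79 − 0 = 4.79 kcal/mol.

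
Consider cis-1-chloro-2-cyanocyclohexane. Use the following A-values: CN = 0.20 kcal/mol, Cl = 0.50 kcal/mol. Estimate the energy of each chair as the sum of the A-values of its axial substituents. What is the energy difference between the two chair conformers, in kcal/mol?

0.30 kcal/mol

C1 and C2 have opposite parity, so for the cis isomer the two substituents are one axial and one equatorial in each chair.
Chair I (cyano axial, chloro equatorial): E = 0.20 kcal/mol.
Chair II (cyano equatorial, chloro axial): E = 0.50 kcal/mol.
ΔE = 0.50 − 0.20 = 0.30 kcal/mol; chair I is more stable.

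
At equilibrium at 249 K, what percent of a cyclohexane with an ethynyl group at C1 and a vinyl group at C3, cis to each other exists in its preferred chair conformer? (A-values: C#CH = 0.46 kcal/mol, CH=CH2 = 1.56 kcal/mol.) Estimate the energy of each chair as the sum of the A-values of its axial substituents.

98.3%

C1 and C3 have the same parity, so for the cis isomer the two substituents are e,e in one chair and a,a in the other.
Chair I (ethynyl axial, vinyl axial): E = 2.02 kcal/mol; chair II (ethynyl equatorial, vinyl equatorial): E = 0.00 kcal/mol.
ΔG = 2.02 kcal/mol between the two chairs.
K = exp(ΔG/RT) with R = 1.987×10⁻³ kcal mol⁻¹ K⁻¹ and T = 249 K gives K ≈ 59.3.
Fraction in the lower-energy chair = K/(K+1) = 98.3%.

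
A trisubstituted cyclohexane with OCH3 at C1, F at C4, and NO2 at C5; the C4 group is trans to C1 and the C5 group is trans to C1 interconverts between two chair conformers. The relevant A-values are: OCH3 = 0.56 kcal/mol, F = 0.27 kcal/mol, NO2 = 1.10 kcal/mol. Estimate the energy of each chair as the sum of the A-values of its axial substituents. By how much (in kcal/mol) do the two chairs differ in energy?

Chair I (methoxy axial, fluoro axial, nitro equatorial): E = 0.83 kcal/mol.
Chair II (methoxy equatorial, fluoro equatorial, nitro axial): E = 1.10 kcal/mol.
ΔE = 1.10 − 0.83 = 0.27 kcal/mol; chair I is more stable.

0.27 kcal/mol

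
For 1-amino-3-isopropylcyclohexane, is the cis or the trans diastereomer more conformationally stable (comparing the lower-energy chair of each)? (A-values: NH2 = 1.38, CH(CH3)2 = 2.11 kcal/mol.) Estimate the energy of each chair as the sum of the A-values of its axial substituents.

cis

At 1,3 positions (parity same): cis → (e,e or a,a); trans → (a,e or e,a).
Best chair for cis: E = 0.00 kcal/mol; best chair for trans: E = 1.38 kcal/mol.
The cis isomer is lower by 1.38 kcal/mol.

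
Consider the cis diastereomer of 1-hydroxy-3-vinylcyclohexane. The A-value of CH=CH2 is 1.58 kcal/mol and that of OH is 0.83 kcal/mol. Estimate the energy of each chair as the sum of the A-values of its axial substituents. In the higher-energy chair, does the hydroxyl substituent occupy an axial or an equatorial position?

C1 and C3 have the same parity, so for the cis isomer the two substituents are e,e in one chair and a,a in the other.
Chair I (vinyl axial, hydroxyl axial): E = 2.41 kcal/mol.
Chair II (vinyl equatorial, hydroxyl equatorial): E = 0.00 kcal/mol.
Chair I is the less stable (higher-energy) conformer, and in that chair the hydroxyl group is axial.

axial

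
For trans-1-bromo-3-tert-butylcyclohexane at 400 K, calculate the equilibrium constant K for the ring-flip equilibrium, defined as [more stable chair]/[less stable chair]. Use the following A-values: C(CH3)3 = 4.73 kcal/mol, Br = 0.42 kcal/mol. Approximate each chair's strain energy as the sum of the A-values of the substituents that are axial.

C1 and C3 have the same parity, so for the trans isomer the two substituents are one axial and one equatorial in each chair.
Chair I (tert-butyl axial, bromo equatorial): E = 4.73 kcal/mol; chair II (tert-butyl equatorial, bromo axial): E = 0.42 kcal/mol.
ΔG = 4.31 kcal/mol between the two chairs.
K = exp(ΔG/RT) with R = 1.987×10⁻³ kcal mol⁻¹ K⁻¹ and T = 400 K gives K ≈ 227.

K ≈ 227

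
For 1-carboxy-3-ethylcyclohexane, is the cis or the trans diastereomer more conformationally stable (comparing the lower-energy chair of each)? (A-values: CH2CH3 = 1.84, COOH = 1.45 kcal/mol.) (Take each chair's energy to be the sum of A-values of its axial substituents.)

cis

At 1,3 positions (parity same): cis → (e,e or a,a); trans → (a,e or e,a).
Best chair for cis: E = 0.00 kcal/mol; best chair for trans: E = 1.45 kcal/mol.
The cis isomer is lower by 1.45 kcal/mol.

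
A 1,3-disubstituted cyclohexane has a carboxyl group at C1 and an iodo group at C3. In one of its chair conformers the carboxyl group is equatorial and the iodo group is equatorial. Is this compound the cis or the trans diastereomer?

cis

C1 and C3 have the same parity, so their axial bonds point in the same direction.
With same-parity carbons, two substituents on the same face are both axial or both equatorial; opposite faces give one of each.
Here the groups are equatorial/equatorial → same face → cis.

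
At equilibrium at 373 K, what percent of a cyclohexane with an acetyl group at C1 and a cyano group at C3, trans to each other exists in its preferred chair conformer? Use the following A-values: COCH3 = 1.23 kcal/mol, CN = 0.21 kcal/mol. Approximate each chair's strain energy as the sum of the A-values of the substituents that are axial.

C1 and C3 have the same parity, so for the trans isomer the two substituents are one axial and one equatorial in each chair.
Chair I (acetyl axial, cyano equatorial): E = 1.23 kcal/mol; chair II (acetyl equatorial, cyano axial): E = 0.21 kcal/mol.
ΔG = 1.02 kcal/mol between the two chairs.
K = exp(ΔG/RT) with R = 1.987×10⁻³ kcal mol⁻¹ K⁻¹ and T = 373 K gives K ≈ 3.96.
Fraction in the lower-energy chair = K/(K+1) = 79.8%.

79.8%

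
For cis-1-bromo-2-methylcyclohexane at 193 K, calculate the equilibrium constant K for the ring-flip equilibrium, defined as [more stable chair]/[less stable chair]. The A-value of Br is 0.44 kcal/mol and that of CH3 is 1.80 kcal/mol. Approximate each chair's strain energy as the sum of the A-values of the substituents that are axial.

C1 and C2 have opposite parity, so for the cis isomer the two substituents are one axial and one equatorial in each chair.
Chair I (bromo axial, methyl equatorial): E = 0.44 kcal/mol; chair II (bromo equatorial, methyl axial): E = 1.80 kcal/mol.
ΔG = 1.36 kcal/mol between the two chairs.
K = exp(ΔG/RT) with R = 1.987×10⁻³ kcal mol⁻¹ K⁻¹ and T = 193 K gives K ≈ 34.7.

K ≈ 34.7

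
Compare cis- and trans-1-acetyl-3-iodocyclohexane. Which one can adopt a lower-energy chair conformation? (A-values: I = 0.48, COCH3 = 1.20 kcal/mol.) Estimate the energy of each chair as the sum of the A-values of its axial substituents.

cis

At 1,3 positions (parity same): cis → (e,e or a,a); trans → (a,e or e,a).
Best chair for cis: E = 0.00 kcal/mol; best chair for trans: E = 0.48 kcal/mol.
The cis isomer is lower by 0.48 kcal/mol.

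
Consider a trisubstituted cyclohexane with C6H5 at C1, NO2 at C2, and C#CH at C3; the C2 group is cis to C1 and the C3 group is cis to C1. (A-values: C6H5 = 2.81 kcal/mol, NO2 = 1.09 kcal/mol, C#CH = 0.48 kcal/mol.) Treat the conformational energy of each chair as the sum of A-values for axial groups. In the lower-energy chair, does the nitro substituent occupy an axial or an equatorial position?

Chair I (phenyl axial, nitro equatorial, ethynyl axial): E = 3.29 kcal/mol.
Chair II (phenyl equatorial, nitro axial, ethynyl equatorial): E = 1.09 kcal/mol.
Chair II is the more stable (lower-energy) conformer, and in that chair the nitro group is axial.

axial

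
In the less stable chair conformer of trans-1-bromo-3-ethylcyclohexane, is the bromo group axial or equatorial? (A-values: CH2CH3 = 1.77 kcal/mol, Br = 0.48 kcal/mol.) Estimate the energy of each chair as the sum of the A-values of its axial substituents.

equatorial

C1 and C3 have the same parity, so for the trans isomer the two substituents are one axial and one equatorial in each chair.
Chair I (ethyl axial, bromo equatorial): E = 1.77 kcal/mol.
Chair II (ethyl equatorial, bromo axial): E = 0.48 kcal/mol.
Chair I is the less stable (higher-energy) conformer, and in that chair the bromo group is equatorial.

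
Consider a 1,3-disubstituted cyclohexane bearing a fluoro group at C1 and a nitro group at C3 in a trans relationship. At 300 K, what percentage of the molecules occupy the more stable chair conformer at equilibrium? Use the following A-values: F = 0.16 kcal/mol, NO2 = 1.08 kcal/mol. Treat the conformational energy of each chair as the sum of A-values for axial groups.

82.4%

C1 and C3 have the same parity, so for the trans isomer the two substituents are one axial and one equatorial in each chair.
Chair I (fluoro axial, nitro equatorial): E = 0.16 kcal/mol; chair II (fluoro equatorial, nitro axial): E = 1.08 kcal/mol.
ΔG = 0.92 kcal/mol between the two chairs.
K = exp(ΔG/RT) with R = 1.987×10⁻³ kcal mol⁻¹ K⁻¹ and T = 300 K gives K ≈ 4.68.
Fraction in the lower-energy chair = K/(K+1) = 82.4%.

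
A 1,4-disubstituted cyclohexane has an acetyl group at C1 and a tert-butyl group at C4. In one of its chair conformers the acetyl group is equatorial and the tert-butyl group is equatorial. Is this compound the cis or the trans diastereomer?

trans

C1 and C4 have opposite parity, so their axial bonds point in opposite directions.
With opposite-parity carbons, two substituents on the same face are one axial and one equatorial; opposite faces give both axial or both equatorial.
Here the groups are equatorial/equatorial → opposite face → trans.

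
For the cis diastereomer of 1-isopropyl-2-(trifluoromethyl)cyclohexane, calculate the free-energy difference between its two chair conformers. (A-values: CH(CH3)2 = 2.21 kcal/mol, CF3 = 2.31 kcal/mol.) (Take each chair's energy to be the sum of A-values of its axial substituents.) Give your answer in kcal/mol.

C1 and C2 have opposite parity, so for the cis isomer the two substituents are one axial and one equatorial in each chair.
Chair I (isopropyl axial, trifluoromethyl equatorial): E = 2.21 kcal/mol.
Chair II (isopropyl equatorial, trifluoromethyl axial): E = 2.31 kcal/mol.
ΔE = 2.31 − 2.21 = 0.10 kcal/mol; chair I is more stable.

0.10 kcal/mol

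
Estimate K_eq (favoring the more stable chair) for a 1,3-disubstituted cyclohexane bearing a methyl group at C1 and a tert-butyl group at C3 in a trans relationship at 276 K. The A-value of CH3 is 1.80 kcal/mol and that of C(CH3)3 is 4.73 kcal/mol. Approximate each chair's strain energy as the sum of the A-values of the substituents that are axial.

K ≈ 209

C1 and C3 have the same parity, so for the trans isomer the two substituents are one axial and one equatorial in each chair.
Chair I (methyl axial, tert-butyl equatorial): E = 1.80 kcal/mol; chair II (methyl equatorial, tert-butyl axial): E = 4.73 kcal/mol.
ΔG = 2.93 kcal/mol between the two chairs.
K = exp(ΔG/RT) with R = 1.987×10⁻³ kcal mol⁻¹ K⁻¹ and T = 276 K gives K ≈ 209.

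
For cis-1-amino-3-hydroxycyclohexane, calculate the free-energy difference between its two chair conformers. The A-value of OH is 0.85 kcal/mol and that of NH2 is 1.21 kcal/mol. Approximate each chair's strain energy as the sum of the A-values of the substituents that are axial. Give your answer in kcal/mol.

2.06 kcal/mol

C1 and C3 have the same parity, so for the cis isomer the two substituents are e,e in one chair and a,a in the other.
Chair I (hydroxyl axial, amino axial): E = 2.06 kcal/mol.
Chair II (hydroxyl equatorial, amino equatorial): E = 0.00 kcal/mol.
ΔE = 2.06 − 0.00 = 2.06 kcal/mol; chair II is more stable.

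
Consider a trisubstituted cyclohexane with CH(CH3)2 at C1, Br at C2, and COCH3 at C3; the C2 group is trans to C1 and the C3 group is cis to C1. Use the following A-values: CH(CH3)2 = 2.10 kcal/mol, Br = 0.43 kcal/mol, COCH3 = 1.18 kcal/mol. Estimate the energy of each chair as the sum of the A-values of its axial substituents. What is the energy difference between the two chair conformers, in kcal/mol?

Chair I (isopropyl axial, bromo axial, acetyl axial): E = 3.71 kcal/mol.
Chair II (isopropyl equatorial, bromo equatorial, acetyl equatorial): E = 0.00 kcal/mol.
ΔE = 3.71 − 0.00 = 3.71 kcal/mol; chair II is more stable.

3.71 kcal/mol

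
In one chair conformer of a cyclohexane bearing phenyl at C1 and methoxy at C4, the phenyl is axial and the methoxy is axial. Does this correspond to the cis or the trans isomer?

trans

C1 and C4 have opposite parity, so their axial bonds point in opposite directions.
With opposite-parity carbons, two substituents on the same face are one axial and one equatorial; opposite faces give both axial or both equatorial.
Here the groups are axial/axial → opposite face → trans.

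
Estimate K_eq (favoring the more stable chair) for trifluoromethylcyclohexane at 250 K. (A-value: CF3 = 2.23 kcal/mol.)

K ≈ 89.0

One chair has the trifluoromethyl group axial (E = 2.23 kcal/mol) and the other has it equatorial (E = 0).
ΔG = 2.23 kcal/mol between the two chairs.
K = exp(ΔG/RT) with R = 1.987×10⁻³ kcal mol⁻¹ K⁻¹ and T = 250 K gives K ≈ 89.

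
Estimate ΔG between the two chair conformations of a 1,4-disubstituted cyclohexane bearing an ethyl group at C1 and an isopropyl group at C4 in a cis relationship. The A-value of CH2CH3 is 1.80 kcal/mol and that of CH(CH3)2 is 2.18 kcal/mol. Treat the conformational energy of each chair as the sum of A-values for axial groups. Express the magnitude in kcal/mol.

0.38 kcal/mol

C1 and C4 have opposite parity, so for the cis isomer the two substituents are one axial and one equatorial in each chair.
Chair I (ethyl axial, isopropyl equatorial): E = 1.80 kcal/mol.
Chair II (ethyl equatorial, isopropyl axial): E = 2.18 kcal/mol.
ΔE = 2.18 − 1.80 = 0.38 kcal/mol; chair I is more stable.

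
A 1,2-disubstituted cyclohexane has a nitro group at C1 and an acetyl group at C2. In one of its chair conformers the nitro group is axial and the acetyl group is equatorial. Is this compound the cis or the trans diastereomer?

cis

C1 and C2 have opposite parity, so their axial bonds point in opposite directions.
With opposite-parity carbons, two substituents on the same face are one axial and one equatorial; opposite faces give both axial or both equatorial.
Here the groups are axial/equatorial → same face → cis.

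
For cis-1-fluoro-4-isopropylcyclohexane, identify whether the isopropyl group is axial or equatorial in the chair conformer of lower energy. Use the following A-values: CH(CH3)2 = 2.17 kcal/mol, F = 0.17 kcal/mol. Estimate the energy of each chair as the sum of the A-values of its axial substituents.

equatorial

C1 and C4 have opposite parity, so for the cis isomer the two substituents are one axial and one equatorial in each chair.
Chair I (isopropyl axial, fluoro equatorial): E = 2.17 kcal/mol.
Chair II (isopropyl equatorial, fluoro axial): E = 0.17 kcal/mol.
Chair II is the more stable (lower-energy) conformer, and in that chair the isopropyl group is equatorial.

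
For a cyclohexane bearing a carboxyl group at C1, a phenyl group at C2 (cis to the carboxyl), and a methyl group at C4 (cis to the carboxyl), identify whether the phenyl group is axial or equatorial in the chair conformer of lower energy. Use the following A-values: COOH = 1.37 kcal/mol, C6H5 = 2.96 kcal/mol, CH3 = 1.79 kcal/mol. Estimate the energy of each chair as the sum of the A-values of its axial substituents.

equatorial

Chair I (carboxyl axial, phenyl equatorial, methyl equatorial): E = 1.37 kcal/mol.
Chair II (carboxyl equatorial, phenyl axial, methyl axial): E = 4.75 kcal/mol.
Chair I is the more stable (lower-energy) conformer, and in that chair the phenyl group is equatorial.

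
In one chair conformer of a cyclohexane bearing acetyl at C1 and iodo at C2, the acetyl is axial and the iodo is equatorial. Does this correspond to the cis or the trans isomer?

cis

C1 and C2 have opposite parity, so their axial bonds point in opposite directions.
With opposite-parity carbons, two substituents on the same face are one axial and one equatorial; opposite faces give both axial or both equatorial.
Here the groups are axial/equatorial → same face → cis.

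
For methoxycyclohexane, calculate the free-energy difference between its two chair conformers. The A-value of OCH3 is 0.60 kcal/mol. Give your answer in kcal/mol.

0.60 kcal/mol

A monosubstituted cyclohexane has one chair with the methoxy group axial (E = A = 0.60 kcal/mol) and one with it equatorial (E = 0).
ΔE = 0.60 − 0 = 0.60 kcal/mol.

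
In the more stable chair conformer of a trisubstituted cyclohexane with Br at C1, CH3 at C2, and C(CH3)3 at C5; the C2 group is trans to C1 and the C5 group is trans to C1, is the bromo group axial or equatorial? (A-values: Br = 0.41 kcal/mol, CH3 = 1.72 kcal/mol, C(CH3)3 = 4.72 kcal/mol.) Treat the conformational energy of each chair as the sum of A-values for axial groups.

axial

Chair I (bromo axial, methyl axial, tert-butyl equatorial): E = 2.13 kcal/mol.
Chair II (bromo equatorial, methyl equatorial, tert-butyl axial): E = 4.72 kcal/mol.
Chair I is the more stable (lower-energy) conformer, and in that chair the bromo group is axial.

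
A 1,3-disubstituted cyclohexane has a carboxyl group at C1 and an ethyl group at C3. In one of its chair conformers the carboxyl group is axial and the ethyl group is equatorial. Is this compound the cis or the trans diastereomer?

C1 and C3 have the same parity, so their axial bonds point in the same direction.
With same-parity carbons, two substituents on the same face are both axial or both equatorial; opposite faces give one of each.
Here the groups are axial/equatorial → opposite face → trans.

trans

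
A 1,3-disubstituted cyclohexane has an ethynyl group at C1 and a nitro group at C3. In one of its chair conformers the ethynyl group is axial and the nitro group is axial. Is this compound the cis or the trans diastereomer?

cis

C1 and C3 have the same parity, so their axial bonds point in the same direction.
With same-parity carbons, two substituents on the same face are both axial or both equatorial; opposite faces give one of each.
Here the groups are axial/axial → same face → cis.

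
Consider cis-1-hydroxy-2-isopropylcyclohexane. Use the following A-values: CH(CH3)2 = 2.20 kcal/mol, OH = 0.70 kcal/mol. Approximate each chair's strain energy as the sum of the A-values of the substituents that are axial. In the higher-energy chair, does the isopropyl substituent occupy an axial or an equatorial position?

C1 and C2 have opposite parity, so for the cis isomer the two substituents are one axial and one equatorial in each chair.
Chair I (isopropyl axial, hydroxyl equatorial): E = 2.20 kcal/mol.
Chair II (isopropyl equatorial, hydroxyl axial): E = 0.70 kcal/mol.
Chair I is the less stable (higher-energy) conformer, and in that chair the isopropyl group is axial.

axial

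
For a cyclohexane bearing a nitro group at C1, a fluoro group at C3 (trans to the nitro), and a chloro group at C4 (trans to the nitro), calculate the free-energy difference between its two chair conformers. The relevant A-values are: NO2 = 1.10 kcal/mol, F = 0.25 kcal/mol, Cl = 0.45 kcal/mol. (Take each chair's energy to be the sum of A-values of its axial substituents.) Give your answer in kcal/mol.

Chair I (nitro axial, fluoro equatorial, chloro axial): E = 1.55 kcal/mol.
Chair II (nitro equatorial, fluoro axial, chloro equatorial): E = 0.25 kcal/mol.
ΔE = 1.55 − 0.25 = 1.30 kcal/mol; chair II is more stable.

1.30 kcal/mol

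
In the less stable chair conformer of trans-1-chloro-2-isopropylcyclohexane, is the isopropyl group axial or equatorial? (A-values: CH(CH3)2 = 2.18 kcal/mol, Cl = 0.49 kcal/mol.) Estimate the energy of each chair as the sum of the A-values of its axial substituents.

axial

C1 and C2 have opposite parity, so for the trans isomer the two substituents are e,e in one chair and a,a in the other.
Chair I (isopropyl axial, chloro axial): E = 2.67 kcal/mol.
Chair II (isopropyl equatorial, chloro equatorial): E = 0.00 kcal/mol.
Chair I is the less stable (higher-energy) conformer, and in that chair the isopropyl group is axial.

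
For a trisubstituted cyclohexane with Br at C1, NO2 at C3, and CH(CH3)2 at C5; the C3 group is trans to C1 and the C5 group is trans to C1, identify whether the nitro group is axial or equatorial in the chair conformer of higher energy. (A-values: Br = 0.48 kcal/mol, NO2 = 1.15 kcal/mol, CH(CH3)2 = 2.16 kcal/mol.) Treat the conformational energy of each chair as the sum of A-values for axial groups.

Chair I (bromo axial, nitro equatorial, isopropyl equatorial): E = 0.48 kcal/mol.
Chair II (bromo equatorial, nitro axial, isopropyl axial): E = 3.31 kcal/mol.
Chair II is the less stable (higher-energy) conformer, and in that chair the nitro group is axial.

axial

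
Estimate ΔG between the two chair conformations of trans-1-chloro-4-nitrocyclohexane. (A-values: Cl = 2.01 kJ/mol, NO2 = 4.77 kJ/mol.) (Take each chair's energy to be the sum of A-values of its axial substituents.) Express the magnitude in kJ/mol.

C1 and C4 have opposite parity, so for the trans isomer the two substituents are e,e in one chair and a,a in the other.
Chair I (chloro axial, nitro axial): E = 6.78 kJ/mol.
Chair II (chloro equatorial, nitro equatorial): E = 0.00 kJ/mol.
ΔE = 6.78 − 0.00 = 6.78 kJ/mol; chair II is more stable.

6.78 kJ/mol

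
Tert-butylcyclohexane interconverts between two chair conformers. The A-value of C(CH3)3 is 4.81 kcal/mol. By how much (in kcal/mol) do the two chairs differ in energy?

A monosubstituted cyclohexane has one chair with the tert-butyl group axial (E = A = 4.81 kcal/mol) and one with it equatorial (E = 0).
ΔE = 4.81 − 0 = 4.81 kcal/mol.

4.81 kcal/mol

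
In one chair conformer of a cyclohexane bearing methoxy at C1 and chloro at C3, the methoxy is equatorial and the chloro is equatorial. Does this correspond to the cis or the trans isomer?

cis

C1 and C3 have the same parity, so their axial bonds point in the same direction.
With same-parity carbons, two substituents on the same face are both axial or both equatorial; opposite faces give one of each.
Here the groups are equatorial/equatorial → same face → cis.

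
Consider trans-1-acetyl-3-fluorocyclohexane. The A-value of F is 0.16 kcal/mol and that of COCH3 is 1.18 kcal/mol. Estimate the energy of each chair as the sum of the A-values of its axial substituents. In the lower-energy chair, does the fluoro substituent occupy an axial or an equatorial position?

axial

C1 and C3 have the same parity, so for the trans isomer the two substituents are one axial and one equatorial in each chair.
Chair I (fluoro axial, acetyl equatorial): E = 0.16 kcal/mol.
Chair II (fluoro equatorial, acetyl axial): E = 1.18 kcal/mol.
Chair I is the more stable (lower-energy) conformer, and in that chair the fluoro group is axial.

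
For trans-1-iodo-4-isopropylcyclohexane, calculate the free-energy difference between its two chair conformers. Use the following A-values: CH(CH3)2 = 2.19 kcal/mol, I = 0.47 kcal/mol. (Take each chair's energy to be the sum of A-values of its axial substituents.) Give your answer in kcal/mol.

2.66 kcal/mol

C1 and C4 have opposite parity, so for the trans isomer the two substituents are e,e in one chair and a,a in the other.
Chair I (isopropyl axial, iodo axial): E = 2.66 kcal/mol.
Chair II (isopropyl equatorial, iodo equatorial): E = 0.00 kcal/mol.
ΔE = 2.66 − 0.00 = 2.66 kcal/mol; chair II is more stable.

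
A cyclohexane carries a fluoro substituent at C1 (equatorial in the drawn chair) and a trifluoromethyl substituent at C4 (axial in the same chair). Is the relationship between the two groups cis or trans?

cis

C1 and C4 have opposite parity, so their axial bonds point in opposite directions.
With opposite-parity carbons, two substituents on the same face are one axial and one equatorial; opposite faces give both axial or both equatorial.
Here the groups are equatorial/axial → same face → cis.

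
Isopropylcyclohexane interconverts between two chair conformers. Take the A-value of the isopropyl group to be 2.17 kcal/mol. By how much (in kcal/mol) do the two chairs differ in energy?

A monosubstituted cyclohexane has one chair with the isopropyl group axial (E = A = 2.17 kcal/mol) and one with it equatorial (E = 0).
ΔE = 2.17 − 0 = 2.17 kcal/mol.

2.17 kcal/mol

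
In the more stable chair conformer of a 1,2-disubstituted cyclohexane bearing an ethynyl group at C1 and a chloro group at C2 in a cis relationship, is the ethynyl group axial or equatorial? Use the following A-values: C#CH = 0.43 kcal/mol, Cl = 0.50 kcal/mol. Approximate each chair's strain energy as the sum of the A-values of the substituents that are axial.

C1 and C2 have opposite parity, so for the cis isomer the two substituents are one axial and one equatorial in each chair.
Chair I (ethynyl axial, chloro equatorial): E = 0.43 kcal/mol.
Chair II (ethynyl equatorial, chloro axial): E = 0.50 kcal/mol.
Chair I is the more stable (lower-energy) conformer, and in that chair the ethynyl group is axial.

axial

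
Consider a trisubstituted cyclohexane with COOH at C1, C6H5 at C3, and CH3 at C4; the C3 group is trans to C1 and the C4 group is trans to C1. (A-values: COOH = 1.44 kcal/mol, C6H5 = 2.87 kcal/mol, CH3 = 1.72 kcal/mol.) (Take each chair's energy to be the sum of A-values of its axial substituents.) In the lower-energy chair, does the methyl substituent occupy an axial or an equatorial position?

Chair I (carboxyl axial, phenyl equatorial, methyl axial): E = 3.16 kcal/mol.
Chair II (carboxyl equatorial, phenyl axial, methyl equatorial): E = 2.87 kcal/mol.
Chair II is the more stable (lower-energy) conformer, and in that chair the methyl group is equatorial.

equatorial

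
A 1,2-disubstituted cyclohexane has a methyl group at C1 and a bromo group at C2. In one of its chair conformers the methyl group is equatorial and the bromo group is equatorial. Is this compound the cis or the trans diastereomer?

trans

C1 and C2 have opposite parity, so their axial bonds point in opposite directions.
With opposite-parity carbons, two substituents on the same face are one axial and one equatorial; opposite faces give both axial or both equatorial.
Here the groups are equatorial/equatorial → opposite face → trans.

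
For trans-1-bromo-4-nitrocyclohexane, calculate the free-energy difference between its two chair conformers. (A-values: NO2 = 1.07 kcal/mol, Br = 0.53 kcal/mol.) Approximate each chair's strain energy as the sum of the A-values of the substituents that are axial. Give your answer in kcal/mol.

1.60 kcal/mol

C1 and C4 have opposite parity, so for the trans isomer the two substituents are e,e in one chair and a,a in the other.
Chair I (nitro axial, bromo axial): E = 1.60 kcal/mol.
Chair II (nitro equatorial, bromo equatorial): E = 0.00 kcal/mol.
ΔE = 1.60 − 0.00 = 1.60 kcal/mol; chair II is more stable.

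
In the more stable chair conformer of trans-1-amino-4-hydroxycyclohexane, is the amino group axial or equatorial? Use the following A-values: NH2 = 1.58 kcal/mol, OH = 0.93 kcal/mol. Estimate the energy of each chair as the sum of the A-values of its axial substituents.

C1 and C4 have opposite parity, so for the trans isomer the two substituents are e,e in one chair and a,a in the other.
Chair I (amino axial, hydroxyl axial): E = 2.51 kcal/mol.
Chair II (amino equatorial, hydroxyl equatorial): E = 0.00 kcal/mol.
Chair II is the more stable (lower-energy) conformer, and in that chair the amino group is equatorial.

equatorial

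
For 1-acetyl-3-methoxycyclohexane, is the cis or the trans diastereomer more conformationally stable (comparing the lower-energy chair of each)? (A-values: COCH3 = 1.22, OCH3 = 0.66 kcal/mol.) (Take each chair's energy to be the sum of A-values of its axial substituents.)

cis

At 1,3 positions (parity same): cis → (e,e or a,a); trans → (a,e or e,a).
Best chair for cis: E = 0.00 kcal/mol; best chair for trans: E = 0.66 kcal/mol.
The cis isomer is lower by 0.66 kcal/mol.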